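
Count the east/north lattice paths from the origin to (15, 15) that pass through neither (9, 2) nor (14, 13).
Number of paths = 94171080

Inclusion–exclusion. Total paths: C(30, 15) = 155117520. Through P₁: C(11, 9)·C(19, 6) = 1492260. Through P₂: C(27, 14)·C(3, 1) = 60174900. Since P₁ is strictly southwest of P₂, a monotone path through both must visit P₁ then P₂; paths through both = C(11, 9)·C(16, 5)·C(3, 1) = 720720. Avoid both = 155117520 − 1492260 − 60174900 + 720720 = 94171080.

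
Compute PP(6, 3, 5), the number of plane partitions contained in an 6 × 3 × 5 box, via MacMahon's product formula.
PP(6, 3, 5) = 3737448

Evaluate the triple product over i = 1..6, j = 1..3, k = 1..5. The factors are (2/1) · (3/2) · (4/3) · (5/4) · (6/5) · (3/2) · (4/3) · (5/4) · … (90 factors total). The numerators and denominators telescope so the product is an integer; carrying out the multiplication exactly gives PP(6, 3, 5) = 3737448.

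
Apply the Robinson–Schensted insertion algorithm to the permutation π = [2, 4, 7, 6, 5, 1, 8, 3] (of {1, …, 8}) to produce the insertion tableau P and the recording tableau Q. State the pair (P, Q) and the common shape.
P = [1, 3, 5, 8] / [2, 4] / [6] / [7];  Q = [1, 2, 3, 7] / [4, 8] / [5] / [6];  common shape = (4, 2, 1, 1)

Row-insert the values π_1, π_2, … into P one at a time, bumping the leftmost entry strictly greater than the inserted value down to the next row. The recording tableau Q records, in position (i, j), the step at which that cell was added to P.
  Insert 2 (step 1): P = [2];  Q = [1]
  Insert 4 (step 2): P = [2, 4];  Q = [1, 2]
  Insert 7 (step 3): P = [2, 4, 7];  Q = [1, 2, 3]
  Insert 6 (step 4): P = [2, 4, 6] / [7];  Q = [1, 2, 3] / [4]
  Insert 5 (step 5): P = [2, 4, 5] / [6] / [7];  Q = [1, 2, 3] / [4] / [5]
  Insert 1 (step 6): P = [1, 4, 5] / [2] / [6] / [7];  Q = [1, 2, 3] / [4] / [5] / [6]
  Insert 8 (step 7): P = [1, 4, 5, 8] / [2] / [6] / [7];  Q = [1, 2, 3, 7] / [4] / [5] / [6]
  Insert 3 (step 8): P = [1, 3, 5, 8] / [2, 4] / [6] / [7];  Q = [1, 2, 3, 7] / [4, 8] / [5] / [6]
Final shape: (4, 2, 1, 1).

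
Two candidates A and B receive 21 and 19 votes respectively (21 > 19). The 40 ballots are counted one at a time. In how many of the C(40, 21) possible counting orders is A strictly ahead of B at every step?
Strict-lead orderings = 6564120420

Total orderings of the 40 votes with 21 for A: C(40, 21) = 131282408400. By the Bertrand ballot formula (Cycle Lemma / reflection principle), the number of orderings in which A is strictly ahead of B throughout is (p − q)/(p + q) · C(p + q, p) = (21 − 19)/(21 + 19) · 131282408400 = 6564120420.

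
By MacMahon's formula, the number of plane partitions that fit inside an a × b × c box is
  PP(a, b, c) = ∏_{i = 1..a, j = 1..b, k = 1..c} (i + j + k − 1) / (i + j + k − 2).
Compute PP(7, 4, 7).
PP(7, 4, 7) = 142174944340

Evaluate the triple product over i = 1..7, j = 1..4, k = 1..7. The factors are (2/1) · (3/2) · (4/3) · (5/4) · (6/5) · (7/6) · (8/7) · (3/2) · … (196 factors total). The numerators and denominators telescope so the product is an integer; carrying out the multiplication exactly gives PP(7, 4, 7) = 142174944340.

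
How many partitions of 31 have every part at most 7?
p(31, parts ≤ 7) = 2093

Use the recurrence p(n, m) = p(n, m−1) + p(n−m, m): either the largest part is < m (count p(n, m−1)) or the largest part is exactly m (remove one copy of m, count p(n−m, m)). With p(0, ·) = 1 this gives p(31, parts ≤ 7) = 2093. (By conjugating Young diagrams, this also counts partitions of 31 into at most 7 parts.)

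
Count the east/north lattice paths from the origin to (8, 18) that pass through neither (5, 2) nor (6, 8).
Number of paths = 1353430

Inclusion–exclusion. Total paths: C(26, 8) = 1562275. Through P₁: C(7, 5)·C(19, 3) = 20349. Through P₂: C(14, 6)·C(12, 2) = 198198. Since P₁ is strictly southwest of P₂, a monotone path through both must visit P₁ then P₂; paths through both = C(7, 5)·C(7, 1)·C(12, 2) = 9702. Avoid both = 1562275 − 20349 − 198198 + 9702 = 1353430.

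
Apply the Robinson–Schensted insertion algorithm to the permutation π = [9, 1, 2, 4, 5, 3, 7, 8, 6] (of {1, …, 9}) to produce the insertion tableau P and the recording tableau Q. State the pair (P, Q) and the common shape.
P = [1, 2, 3, 5, 6, 8] / [4, 7] / [9];  Q = [1, 3, 4, 5, 7, 8] / [2, 9] / [6];  common shape = (6, 2, 1)

Row-insert the values π_1, π_2, … into P one at a time, bumping the leftmost entry strictly greater than the inserted value down to the next row. The recording tableau Q records, in position (i, j), the step at which that cell was added to P.
  Insert 9 (step 1): P = [9];  Q = [1]
  Insert 1 (step 2): P = [1] / [9];  Q = [1] / [2]
  Insert 2 (step 3): P = [1, 2] / [9];  Q = [1, 3] / [2]
  Insert 4 (step 4): P = [1, 2, 4] / [9];  Q = [1, 3, 4] / [2]
  Insert 5 (step 5): P = [1, 2, 4, 5] / [9];  Q = [1, 3, 4, 5] / [2]
  Insert 3 (step 6): P = [1, 2, 3, 5] / [4] / [9];  Q = [1, 3, 4, 5] / [2] / [6]
  Insert 7 (step 7): P = [1, 2, 3, 5, 7] / [4] / [9];  Q = [1, 3, 4, 5, 7] / [2] / [6]
  Insert 8 (step 8): P = [1, 2, 3, 5, 7, 8] / [4] / [9];  Q = [1, 3, 4, 5, 7, 8] / [2] / [6]
  Insert 6 (step 9): P = [1, 2, 3, 5, 6, 8] / [4, 7] / [9];  Q = [1, 3, 4, 5, 7, 8] / [2, 9] / [6]
Final shape: (6, 2, 1).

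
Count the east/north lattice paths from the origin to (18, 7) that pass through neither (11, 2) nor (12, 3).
Number of paths = 356134

Inclusion–exclusion. Total paths: C(25, 18) = 480700. Through P₁: C(13, 11)·C(12, 7) = 61776. Through P₂: C(15, 12)·C(10, 6) = 95550. Since P₁ is strictly southwest of P₂, a monotone path through both must visit P₁ then P₂; paths through both = C(13, 11)·C(2, 1)·C(10, 6) = 32760. Avoid both = 480700 − 61776 − 95550 + 32760 = 356134.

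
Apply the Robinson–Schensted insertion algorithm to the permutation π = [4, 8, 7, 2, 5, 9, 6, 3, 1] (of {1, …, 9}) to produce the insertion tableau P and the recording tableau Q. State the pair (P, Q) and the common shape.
P = [1, 3, 6] / [2, 5, 9] / [4] / [7] / [8];  Q = [1, 2, 6] / [3, 5, 7] / [4] / [8] / [9];  common shape = (3, 3, 1, 1, 1)

Row-insert the values π_1, π_2, … into P one at a time, bumping the leftmost entry strictly greater than the inserted value down to the next row. The recording tableau Q records, in position (i, j), the step at which that cell was added to P.
  Insert 4 (step 1): P = [4];  Q = [1]
  Insert 8 (step 2): P = [4, 8];  Q = [1, 2]
  Insert 7 (step 3): P = [4, 7] / [8];  Q = [1, 2] / [3]
  Insert 2 (step 4): P = [2, 7] / [4] / [8];  Q = [1, 2] / [3] / [4]
  Insert 5 (step 5): P = [2, 5] / [4, 7] / [8];  Q = [1, 2] / [3, 5] / [4]
  Insert 9 (step 6): P = [2, 5, 9] / [4, 7] / [8];  Q = [1, 2, 6] / [3, 5] / [4]
  Insert 6 (step 7): P = [2, 5, 6] / [4, 7, 9] / [8];  Q = [1, 2, 6] / [3, 5, 7] / [4]
  Insert 3 (step 8): P = [2, 3, 6] / [4, 5, 9] / [7] / [8];  Q = [1, 2, 6] / [3, 5, 7] / [4] / [8]
  Insert 1 (step 9): P = [1, 3, 6] / [2, 5, 9] / [4] / [7] / [8];  Q = [1, 2, 6] / [3, 5, 7] / [4] / [8] / [9]
Final shape: (3, 3, 1, 1, 1).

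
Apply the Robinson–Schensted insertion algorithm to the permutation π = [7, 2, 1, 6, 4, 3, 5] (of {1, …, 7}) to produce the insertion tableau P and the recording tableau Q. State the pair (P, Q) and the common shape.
P = [1, 3, 5] / [2, 4] / [6] / [7];  Q = [1, 4, 7] / [2, 5] / [3] / [6];  common shape = (3, 2, 1, 1)

Row-insert the values π_1, π_2, … into P one at a time, bumping the leftmost entry strictly greater than the inserted value down to the next row. The recording tableau Q records, in position (i, j), the step at which that cell was added to P.
  Insert 7 (step 1): P = [7];  Q = [1]
  Insert 2 (step 2): P = [2] / [7];  Q = [1] / [2]
  Insert 1 (step 3): P = [1] / [2] / [7];  Q = [1] / [2] / [3]
  Insert 6 (step 4): P = [1, 6] / [2] / [7];  Q = [1, 4] / [2] / [3]
  Insert 4 (step 5): P = [1, 4] / [2, 6] / [7];  Q = [1, 4] / [2, 5] / [3]
  Insert 3 (step 6): P = [1, 3] / [2, 4] / [6] / [7];  Q = [1, 4] / [2, 5] / [3] / [6]
  Insert 5 (step 7): P = [1, 3, 5] / [2, 4] / [6] / [7];  Q = [1, 4, 7] / [2, 5] / [3] / [6]
Final shape: (3, 2, 1, 1).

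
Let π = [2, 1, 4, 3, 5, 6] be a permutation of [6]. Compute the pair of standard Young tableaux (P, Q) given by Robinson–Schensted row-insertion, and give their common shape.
P = [1, 3, 5, 6] / [2, 4];  Q = [1, 3, 5, 6] / [2, 4];  common shape = (4, 2)

Row-insert the values π_1, π_2, … into P one at a time, bumping the leftmost entry strictly greater than the inserted value down to the next row. The recording tableau Q records, in position (i, j), the step at which that cell was added to P.
  Insert 2 (step 1): P = [2];  Q = [1]
  Insert 1 (step 2): P = [1] / [2];  Q = [1] / [2]
  Insert 4 (step 3): P = [1, 4] / [2];  Q = [1, 3] / [2]
  Insert 3 (step 4): P = [1, 3] / [2, 4];  Q = [1, 3] / [2, 4]
  Insert 5 (step 5): P = [1, 3, 5] / [2, 4];  Q = [1, 3, 5] / [2, 4]
  Insert 6 (step 6): P = [1, 3, 5, 6] / [2, 4];  Q = [1, 3, 5, 6] / [2, 4]
Final shape: (4, 2).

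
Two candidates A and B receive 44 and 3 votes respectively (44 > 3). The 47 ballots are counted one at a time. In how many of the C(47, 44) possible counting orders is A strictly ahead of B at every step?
Strict-lead orderings = 14145

Total orderings of the 47 votes with 44 for A: C(47, 44) = 16215. By the Bertrand ballot formula (Cycle Lemma / reflection principle), the number of orderings in which A is strictly ahead of B throughout is (p − q)/(p + q) · C(p + q, p) = (44 − 3)/(44 + 3) · 16215 = 14145.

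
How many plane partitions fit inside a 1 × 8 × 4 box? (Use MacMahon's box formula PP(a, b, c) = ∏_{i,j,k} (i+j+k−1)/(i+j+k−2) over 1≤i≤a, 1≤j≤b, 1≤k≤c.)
PP(1, 8, 4) = 495

Evaluate the triple product over i = 1..1, j = 1..8, k = 1..4. The factors are (2/1) · (3/2) · (4/3) · (5/4) · (3/2) · (4/3) · (5/4) · (6/5) · … (32 factors total). The numerators and denominators telescope so the product is an integer; carrying out the multiplication exactly gives PP(1, 8, 4) = 495.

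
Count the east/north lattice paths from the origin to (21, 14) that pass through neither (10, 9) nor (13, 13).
Number of paths = 1851945966

Inclusion–exclusion. Total paths: C(35, 21) = 2319959400. Through P₁: C(19, 10)·C(16, 11) = 403507104. Through P₂: C(26, 13)·C(9, 8) = 93605400. Since P₁ is strictly southwest of P₂, a monotone path through both must visit P₁ then P₂; paths through both = C(19, 10)·C(7, 3)·C(9, 8) = 29099070. Avoid both = 2319959400 − 403507104 − 93605400 + 29099070 = 1851945966.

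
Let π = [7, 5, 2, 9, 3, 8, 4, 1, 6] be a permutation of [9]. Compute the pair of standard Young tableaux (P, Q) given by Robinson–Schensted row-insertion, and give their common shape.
P = [1, 3, 4, 6] / [2, 8] / [5, 9] / [7];  Q = [1, 4, 6, 9] / [2, 5] / [3, 7] / [8];  common shape = (4, 2, 2, 1)

Row-insert the values π_1, π_2, … into P one at a time, bumping the leftmost entry strictly greater than the inserted value down to the next row. The recording tableau Q records, in position (i, j), the step at which that cell was added to P.
  Insert 7 (step 1): P = [7];  Q = [1]
  Insert 5 (step 2): P = [5] / [7];  Q = [1] / [2]
  Insert 2 (step 3): P = [2] / [5] / [7];  Q = [1] / [2] / [3]
  Insert 9 (step 4): P = [2, 9] / [5] / [7];  Q = [1, 4] / [2] / [3]
  Insert 3 (step 5): P = [2, 3] / [5, 9] / [7];  Q = [1, 4] / [2, 5] / [3]
  Insert 8 (step 6): P = [2, 3, 8] / [5, 9] / [7];  Q = [1, 4, 6] / [2, 5] / [3]
  Insert 4 (step 7): P = [2, 3, 4] / [5, 8] / [7, 9];  Q = [1, 4, 6] / [2, 5] / [3, 7]
  Insert 1 (step 8): P = [1, 3, 4] / [2, 8] / [5, 9] / [7];  Q = [1, 4, 6] / [2, 5] / [3, 7] / [8]
  Insert 6 (step 9): P = [1, 3, 4, 6] / [2, 8] / [5, 9] / [7];  Q = [1, 4, 6, 9] / [2, 5] / [3, 7] / [8]
Final shape: (4, 2, 2, 1).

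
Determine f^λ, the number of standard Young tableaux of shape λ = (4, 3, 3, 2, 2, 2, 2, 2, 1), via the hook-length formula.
# SYT of shape (4, 3, 3, 2, 2, 2, 2, 2, 1) = 34918884

Hook-length formula: f^λ = n! / Π hook(c), product over all cells c of the Young diagram. For λ = (4, 3, 3, 2, 2, 2, 2, 2, 1), n = 21 boxes. Hook lengths by row (left-to-right, top-to-bottom): [12, 10, 4, 1]; [10, 8, 2]; [9, 7, 1]; [7, 5]; [6, 4]; [5, 3]; [4, 2]; [3, 1]; [1]. Product of hooks = 1463132160000. So f^λ = 21! / 1463132160000 = 51090942171709440000 / 1463132160000 = 34918884.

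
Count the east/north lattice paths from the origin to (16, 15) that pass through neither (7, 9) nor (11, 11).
Number of paths = 176020163

Inclusion–exclusion. Total paths: C(31, 16) = 300540195. Through P₁: C(16, 7)·C(15, 9) = 57257200. Through P₂: C(22, 11)·C(9, 5) = 88884432. Since P₁ is strictly southwest of P₂, a monotone path through both must visit P₁ then P₂; paths through both = C(16, 7)·C(6, 4)·C(9, 5) = 21621600. Avoid both = 300540195 − 57257200 − 88884432 + 21621600 = 176020163.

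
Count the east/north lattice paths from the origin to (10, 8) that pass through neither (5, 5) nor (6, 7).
Number of paths = 24846

Inclusion–exclusion. Total paths: C(18, 10) = 43758. Through P₁: C(10, 5)·C(8, 5) = 14112. Through P₂: C(13, 6)·C(5, 4) = 8580. Since P₁ is strictly southwest of P₂, a monotone path through both must visit P₁ then P₂; paths through both = C(10, 5)·C(3, 1)·C(5, 4) = 3780. Avoid both = 43758 − 14112 − 8580 + 3780 = 24846.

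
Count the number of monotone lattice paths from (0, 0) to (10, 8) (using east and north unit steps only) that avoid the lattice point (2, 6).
Number of paths = 42498

Total paths from (0, 0) to (10, 8): C(18, 10) = 43758. Paths through (2, 6): (paths (0, 0) → (2, 6)) × (paths (2, 6) → (10, 8)) = C(8, 2) · C(10, 8) = 28 · 45 = 1260. Avoidance count = 43758 − 1260 = 42498.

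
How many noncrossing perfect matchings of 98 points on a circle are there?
C_49 = 509552245179617138054608572

These noncrossing handshakes are counted by the Catalan number C_n = (1/(n + 1)) · C(2n, n). For n = 49: C_49 = (1/50) · C(98, 49) = 25477612258980856902730428600/50 = 509552245179617138054608572.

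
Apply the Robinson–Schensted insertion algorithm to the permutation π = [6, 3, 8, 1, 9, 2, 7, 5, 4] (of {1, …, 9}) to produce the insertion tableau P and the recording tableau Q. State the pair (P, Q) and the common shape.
P = [1, 2, 4] / [3, 5, 9] / [6, 7] / [8];  Q = [1, 3, 5] / [2, 6, 7] / [4, 8] / [9];  common shape = (3, 3, 2, 1)

Row-insert the values π_1, π_2, … into P one at a time, bumping the leftmost entry strictly greater than the inserted value down to the next row. The recording tableau Q records, in position (i, j), the step at which that cell was added to P.
  Insert 6 (step 1): P = [6];  Q = [1]
  Insert 3 (step 2): P = [3] / [6];  Q = [1] / [2]
  Insert 8 (step 3): P = [3, 8] / [6];  Q = [1, 3] / [2]
  Insert 1 (step 4): P = [1, 8] / [3] / [6];  Q = [1, 3] / [2] / [4]
  Insert 9 (step 5): P = [1, 8, 9] / [3] / [6];  Q = [1, 3, 5] / [2] / [4]
  Insert 2 (step 6): P = [1, 2, 9] / [3, 8] / [6];  Q = [1, 3, 5] / [2, 6] / [4]
  Insert 7 (step 7): P = [1, 2, 7] / [3, 8, 9] / [6];  Q = [1, 3, 5] / [2, 6, 7] / [4]
  Insert 5 (step 8): P = [1, 2, 5] / [3, 7, 9] / [6, 8];  Q = [1, 3, 5] / [2, 6, 7] / [4, 8]
  Insert 4 (step 9): P = [1, 2, 4] / [3, 5, 9] / [6, 7] / [8];  Q = [1, 3, 5] / [2, 6, 7] / [4, 8] / [9]
Final shape: (3, 3, 2, 1).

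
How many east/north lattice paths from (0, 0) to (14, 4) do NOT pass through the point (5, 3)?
Number of paths = 2500

Total paths from (0, 0) to (14, 4): C(18, 14) = 3060. Paths through (5, 3): (paths (0, 0) → (5, 3)) × (paths (5, 3) → (14, 4)) = C(8, 5) · C(10, 9) = 56 · 10 = 560. Avoidance count = 3060 − 560 = 2500.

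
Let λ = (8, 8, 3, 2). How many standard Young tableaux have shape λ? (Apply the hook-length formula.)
# SYT of shape (8, 8, 3, 2) = 44442216

Hook-length formula: f^λ = n! / Π hook(c), product over all cells c of the Young diagram. For λ = (8, 8, 3, 2), n = 21 boxes. Hook lengths by row (left-to-right, top-to-bottom): [11, 10, 8, 6, 5, 4, 3, 2]; [10, 9, 7, 5, 4, 3, 2, 1]; [4, 3, 1]; [2, 1]. Product of hooks = 1149603840000. So f^λ = 21! / 1149603840000 = 51090942171709440000 / 1149603840000 = 44442216.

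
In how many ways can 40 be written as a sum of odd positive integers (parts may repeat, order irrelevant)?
p_odd(40) = 1113

Enumerate partitions using only odd parts via the recurrence o(n, m) = o(n, m−2) + o(n−m, m) over odd m, starting from the largest odd part ≤ n. This gives p_odd(40) = 1113. (Euler's theorem: equals the count of distinct-part partitions.)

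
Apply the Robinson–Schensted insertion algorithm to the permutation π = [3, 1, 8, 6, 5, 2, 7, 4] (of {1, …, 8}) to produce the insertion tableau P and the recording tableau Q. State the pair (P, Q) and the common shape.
P = [1, 2, 4] / [3, 5, 7] / [6] / [8];  Q = [1, 3, 7] / [2, 4, 8] / [5] / [6];  common shape = (3, 3, 1, 1)

Row-insert the values π_1, π_2, … into P one at a time, bumping the leftmost entry strictly greater than the inserted value down to the next row. The recording tableau Q records, in position (i, j), the step at which that cell was added to P.
  Insert 3 (step 1): P = [3];  Q = [1]
  Insert 1 (step 2): P = [1] / [3];  Q = [1] / [2]
  Insert 8 (step 3): P = [1, 8] / [3];  Q = [1, 3] / [2]
  Insert 6 (step 4): P = [1, 6] / [3, 8];  Q = [1, 3] / [2, 4]
  Insert 5 (step 5): P = [1, 5] / [3, 6] / [8];  Q = [1, 3] / [2, 4] / [5]
  Insert 2 (step 6): P = [1, 2] / [3, 5] / [6] / [8];  Q = [1, 3] / [2, 4] / [5] / [6]
  Insert 7 (step 7): P = [1, 2, 7] / [3, 5] / [6] / [8];  Q = [1, 3, 7] / [2, 4] / [5] / [6]
  Insert 4 (step 8): P = [1, 2, 4] / [3, 5, 7] / [6] / [8];  Q = [1, 3, 7] / [2, 4, 8] / [5] / [6]
Final shape: (3, 3, 1, 1).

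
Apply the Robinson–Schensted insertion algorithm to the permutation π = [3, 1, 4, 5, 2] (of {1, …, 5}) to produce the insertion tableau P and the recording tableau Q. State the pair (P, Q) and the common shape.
P = [1, 2, 5] / [3, 4];  Q = [1, 3, 4] / [2, 5];  common shape = (3, 2)

Row-insert the values π_1, π_2, … into P one at a time, bumping the leftmost entry strictly greater than the inserted value down to the next row. The recording tableau Q records, in position (i, j), the step at which that cell was added to P.
  Insert 3 (step 1): P = [3];  Q = [1]
  Insert 1 (step 2): P = [1] / [3];  Q = [1] / [2]
  Insert 4 (step 3): P = [1, 4] / [3];  Q = [1, 3] / [2]
  Insert 5 (step 4): P = [1, 4, 5] / [3];  Q = [1, 3, 4] / [2]
  Insert 2 (step 5): P = [1, 2, 5] / [3, 4];  Q = [1, 3, 4] / [2, 5]
Final shape: (3, 2).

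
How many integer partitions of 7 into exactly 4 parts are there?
p(7, 4 parts) = 3

Partitions of n into exactly k parts ↔ partitions of n − k into at most k parts (subtract 1 from each part). For n = 7, k = 4, the partitions are: 4+1+1+1, 3+2+1+1, 2+2+2+1. Count = 3.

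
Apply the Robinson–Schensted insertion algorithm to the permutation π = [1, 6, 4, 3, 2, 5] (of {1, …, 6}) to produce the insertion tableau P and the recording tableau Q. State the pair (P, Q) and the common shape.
P = [1, 2, 5] / [3] / [4] / [6];  Q = [1, 2, 6] / [3] / [4] / [5];  common shape = (3, 1, 1, 1)

Row-insert the values π_1, π_2, … into P one at a time, bumping the leftmost entry strictly greater than the inserted value down to the next row. The recording tableau Q records, in position (i, j), the step at which that cell was added to P.
  Insert 1 (step 1): P = [1];  Q = [1]
  Insert 6 (step 2): P = [1, 6];  Q = [1, 2]
  Insert 4 (step 3): P = [1, 4] / [6];  Q = [1, 2] / [3]
  Insert 3 (step 4): P = [1, 3] / [4] / [6];  Q = [1, 2] / [3] / [4]
  Insert 2 (step 5): P = [1, 2] / [3] / [4] / [6];  Q = [1, 2] / [3] / [4] / [5]
  Insert 5 (step 6): P = [1, 2, 5] / [3] / [4] / [6];  Q = [1, 2, 6] / [3] / [4] / [5]
Final shape: (3, 1, 1, 1).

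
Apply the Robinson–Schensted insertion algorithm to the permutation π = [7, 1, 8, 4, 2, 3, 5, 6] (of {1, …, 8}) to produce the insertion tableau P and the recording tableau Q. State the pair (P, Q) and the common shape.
P = [1, 2, 3, 5, 6] / [4, 8] / [7];  Q = [1, 3, 6, 7, 8] / [2, 4] / [5];  common shape = (5, 2, 1)

Row-insert the values π_1, π_2, … into P one at a time, bumping the leftmost entry strictly greater than the inserted value down to the next row. The recording tableau Q records, in position (i, j), the step at which that cell was added to P.
  Insert 7 (step 1): P = [7];  Q = [1]
  Insert 1 (step 2): P = [1] / [7];  Q = [1] / [2]
  Insert 8 (step 3): P = [1, 8] / [7];  Q = [1, 3] / [2]
  Insert 4 (step 4): P = [1, 4] / [7, 8];  Q = [1, 3] / [2, 4]
  Insert 2 (step 5): P = [1, 2] / [4, 8] / [7];  Q = [1, 3] / [2, 4] / [5]
  Insert 3 (step 6): P = [1, 2, 3] / [4, 8] / [7];  Q = [1, 3, 6] / [2, 4] / [5]
  Insert 5 (step 7): P = [1, 2, 3, 5] / [4, 8] / [7];  Q = [1, 3, 6, 7] / [2, 4] / [5]
  Insert 6 (step 8): P = [1, 2, 3, 5, 6] / [4, 8] / [7];  Q = [1, 3, 6, 7, 8] / [2, 4] / [5]
Final shape: (5, 2, 1).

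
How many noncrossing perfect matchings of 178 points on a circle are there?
C_89 = 254224158304000796523953440778841647086547372026600

These noncrossing handshakes are counted by the Catalan number C_n = (1/(n + 1)) · C(2n, n). For n = 89: C_89 = (1/90) · C(178, 89) = 22880174247360071687155809670095748237789263482394000/90 = 254224158304000796523953440778841647086547372026600.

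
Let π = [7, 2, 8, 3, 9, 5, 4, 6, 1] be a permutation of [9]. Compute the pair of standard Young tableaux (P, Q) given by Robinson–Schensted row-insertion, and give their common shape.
P = [1, 3, 4, 6] / [2, 8, 9] / [5] / [7];  Q = [1, 3, 5, 8] / [2, 4, 6] / [7] / [9];  common shape = (4, 3, 1, 1)

Row-insert the values π_1, π_2, … into P one at a time, bumping the leftmost entry strictly greater than the inserted value down to the next row. The recording tableau Q records, in position (i, j), the step at which that cell was added to P.
  Insert 7 (step 1): P = [7];  Q = [1]
  Insert 2 (step 2): P = [2] / [7];  Q = [1] / [2]
  Insert 8 (step 3): P = [2, 8] / [7];  Q = [1, 3] / [2]
  Insert 3 (step 4): P = [2, 3] / [7, 8];  Q = [1, 3] / [2, 4]
  Insert 9 (step 5): P = [2, 3, 9] / [7, 8];  Q = [1, 3, 5] / [2, 4]
  Insert 5 (step 6): P = [2, 3, 5] / [7, 8, 9];  Q = [1, 3, 5] / [2, 4, 6]
  Insert 4 (step 7): P = [2, 3, 4] / [5, 8, 9] / [7];  Q = [1, 3, 5] / [2, 4, 6] / [7]
  Insert 6 (step 8): P = [2, 3, 4, 6] / [5, 8, 9] / [7];  Q = [1, 3, 5, 8] / [2, 4, 6] / [7]
  Insert 1 (step 9): P = [1, 3, 4, 6] / [2, 8, 9] / [5] / [7];  Q = [1, 3, 5, 8] / [2, 4, 6] / [7] / [9]
Final shape: (4, 3, 1, 1).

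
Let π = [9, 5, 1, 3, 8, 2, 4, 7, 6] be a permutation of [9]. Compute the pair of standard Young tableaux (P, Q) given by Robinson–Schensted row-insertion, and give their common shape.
P = [1, 2, 4, 6] / [3, 7] / [5, 8] / [9];  Q = [1, 4, 5, 8] / [2, 7] / [3, 9] / [6];  common shape = (4, 2, 2, 1)

Row-insert the values π_1, π_2, … into P one at a time, bumping the leftmost entry strictly greater than the inserted value down to the next row. The recording tableau Q records, in position (i, j), the step at which that cell was added to P.
  Insert 9 (step 1): P = [9];  Q = [1]
  Insert 5 (step 2): P = [5] / [9];  Q = [1] / [2]
  Insert 1 (step 3): P = [1] / [5] / [9];  Q = [1] / [2] / [3]
  Insert 3 (step 4): P = [1, 3] / [5] / [9];  Q = [1, 4] / [2] / [3]
  Insert 8 (step 5): P = [1, 3, 8] / [5] / [9];  Q = [1, 4, 5] / [2] / [3]
  Insert 2 (step 6): P = [1, 2, 8] / [3] / [5] / [9];  Q = [1, 4, 5] / [2] / [3] / [6]
  Insert 4 (step 7): P = [1, 2, 4] / [3, 8] / [5] / [9];  Q = [1, 4, 5] / [2, 7] / [3] / [6]
  Insert 7 (step 8): P = [1, 2, 4, 7] / [3, 8] / [5] / [9];  Q = [1, 4, 5, 8] / [2, 7] / [3] / [6]
  Insert 6 (step 9): P = [1, 2, 4, 6] / [3, 7] / [5, 8] / [9];  Q = [1, 4, 5, 8] / [2, 7] / [3, 9] / [6]
Final shape: (4, 2, 2, 1).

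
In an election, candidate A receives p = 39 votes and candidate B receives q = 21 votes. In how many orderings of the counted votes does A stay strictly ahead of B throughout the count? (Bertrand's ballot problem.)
Strict-lead orderings = 2395339717603140

Total orderings of the 60 votes with 39 for A: C(60, 39) = 7984465725343800. By the Bertrand ballot formula (Cycle Lemma / reflection principle), the number of orderings in which A is strictly ahead of B throughout is (p − q)/(p + q) · C(p + q, p) = (39 − 21)/(39 + 21) · 7984465725343800 = 2395339717603140.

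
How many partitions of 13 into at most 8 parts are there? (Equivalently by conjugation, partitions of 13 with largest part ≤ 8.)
p(13, parts ≤ 8) = 89

Partitions of 13 with all parts ≤ 8: 8+5, 8+4+1, 8+3+2, 8+3+1+1, 8+2+2+1, 8+2+1+1+1, 8+1+1+1+1+1, 7+6, 7+5+1, 7+4+2, 7+4+1+1, 7+3+3, 7+3+2+1, 7+3+1+1+1, 7+2+2+2, 7+2+2+1+1, 7+2+1+1+1+1, 7+1+1+1+1+1+1, 6+6+1, 6+5+2, 6+5+1+1, 6+4+3, 6+4+2+1, 6+4+1+1+1, 6+3+3+1, 6+3+2+2, 6+3+2+1+1, 6+3+1+1+1+1, 6+2+2+2+1, 6+2+2+1+1+1, … (89 total). Count = 89.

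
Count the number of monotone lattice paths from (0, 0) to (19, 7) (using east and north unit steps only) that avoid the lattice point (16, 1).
Number of paths = 656372

Total paths from (0, 0) to (19, 7): C(26, 19) = 657800. Paths through (16, 1): (paths (0, 0) → (16, 1)) × (paths (16, 1) → (19, 7)) = C(17, 16) · C(9, 3) = 17 · 84 = 1428. Avoidance count = 657800 − 1428 = 656372.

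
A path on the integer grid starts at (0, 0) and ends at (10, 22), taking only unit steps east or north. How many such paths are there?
Number of paths = 64512240

A monotone lattice path from (0, 0) to (10, 22) consists of 10 east steps and 22 north steps in some order, so it is determined by which 10 of the 32 steps are east. The count is C(32, 10) = 64512240.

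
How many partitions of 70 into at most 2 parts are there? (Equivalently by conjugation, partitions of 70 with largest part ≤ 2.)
p(70, parts ≤ 2) = 36

Use the recurrence p(n, m) = p(n, m−1) + p(n−m, m): either the largest part is < m (count p(n, m−1)) or the largest part is exactly m (remove one copy of m, count p(n−m, m)). With p(0, ·) = 1 this gives p(70, parts ≤ 2) = 36. (By conjugating Young diagrams, this also counts partitions of 70 into at most 2 parts.)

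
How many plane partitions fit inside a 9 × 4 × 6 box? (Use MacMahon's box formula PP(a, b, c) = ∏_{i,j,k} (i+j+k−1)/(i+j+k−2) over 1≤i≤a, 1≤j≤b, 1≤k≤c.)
PP(9, 4, 6) = 559299781040

Evaluate the triple product over i = 1..9, j = 1..4, k = 1..6. The factors are (2/1) · (3/2) · (4/3) · (5/4) · (6/5) · (7/6) · (3/2) · (4/3) · … (216 factors total). The numerators and denominators telescope so the product is an integer; carrying out the multiplication exactly gives PP(9, 4, 6) = 559299781040.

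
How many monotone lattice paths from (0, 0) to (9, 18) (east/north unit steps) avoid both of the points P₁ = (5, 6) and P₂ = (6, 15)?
Number of paths = 2853105

Inclusion–exclusion. Total paths: C(27, 9) = 4686825. Through P₁: C(11, 5)·C(16, 4) = 840840. Through P₂: C(21, 6)·C(6, 3) = 1085280. Since P₁ is strictly southwest of P₂, a monotone path through both must visit P₁ then P₂; paths through both = C(11, 5)·C(10, 1)·C(6, 3) = 92400. Avoid both = 4686825 − 840840 − 1085280 + 92400 = 2853105.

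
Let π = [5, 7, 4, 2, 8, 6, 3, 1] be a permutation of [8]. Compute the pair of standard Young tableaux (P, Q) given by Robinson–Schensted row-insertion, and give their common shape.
P = [1, 3, 8] / [2, 6] / [4, 7] / [5];  Q = [1, 2, 5] / [3, 6] / [4, 7] / [8];  common shape = (3, 2, 2, 1)

Row-insert the values π_1, π_2, … into P one at a time, bumping the leftmost entry strictly greater than the inserted value down to the next row. The recording tableau Q records, in position (i, j), the step at which that cell was added to P.
  Insert 5 (step 1): P = [5];  Q = [1]
  Insert 7 (step 2): P = [5, 7];  Q = [1, 2]
  Insert 4 (step 3): P = [4, 7] / [5];  Q = [1, 2] / [3]
  Insert 2 (step 4): P = [2, 7] / [4] / [5];  Q = [1, 2] / [3] / [4]
  Insert 8 (step 5): P = [2, 7, 8] / [4] / [5];  Q = [1, 2, 5] / [3] / [4]
  Insert 6 (step 6): P = [2, 6, 8] / [4, 7] / [5];  Q = [1, 2, 5] / [3, 6] / [4]
  Insert 3 (step 7): P = [2, 3, 8] / [4, 6] / [5, 7];  Q = [1, 2, 5] / [3, 6] / [4, 7]
  Insert 1 (step 8): P = [1, 3, 8] / [2, 6] / [4, 7] / [5];  Q = [1, 2, 5] / [3, 6] / [4, 7] / [8]
Final shape: (3, 2, 2, 1).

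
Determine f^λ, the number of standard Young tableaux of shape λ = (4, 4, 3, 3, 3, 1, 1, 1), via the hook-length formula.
# SYT of shape (4, 4, 3, 3, 3, 1, 1, 1) = 30232800

Hook-length formula: f^λ = n! / Π hook(c), product over all cells c of the Young diagram. For λ = (4, 4, 3, 3, 3, 1, 1, 1), n = 20 boxes. Hook lengths by row (left-to-right, top-to-bottom): [11, 7, 6, 2]; [10, 6, 5, 1]; [8, 4, 3]; [7, 3, 2]; [6, 2, 1]; [3]; [2]; [1]. Product of hooks = 80472268800. So f^λ = 20! / 80472268800 = 2432902008176640000 / 80472268800 = 30232800.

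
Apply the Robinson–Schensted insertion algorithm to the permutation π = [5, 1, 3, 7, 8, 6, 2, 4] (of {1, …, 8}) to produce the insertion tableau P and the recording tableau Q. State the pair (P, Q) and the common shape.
P = [1, 2, 4, 8] / [3, 6] / [5, 7];  Q = [1, 3, 4, 5] / [2, 6] / [7, 8];  common shape = (4, 2, 2)

Row-insert the values π_1, π_2, … into P one at a time, bumping the leftmost entry strictly greater than the inserted value down to the next row. The recording tableau Q records, in position (i, j), the step at which that cell was added to P.
  Insert 5 (step 1): P = [5];  Q = [1]
  Insert 1 (step 2): P = [1] / [5];  Q = [1] / [2]
  Insert 3 (step 3): P = [1, 3] / [5];  Q = [1, 3] / [2]
  Insert 7 (step 4): P = [1, 3, 7] / [5];  Q = [1, 3, 4] / [2]
  Insert 8 (step 5): P = [1, 3, 7, 8] / [5];  Q = [1, 3, 4, 5] / [2]
  Insert 6 (step 6): P = [1, 3, 6, 8] / [5, 7];  Q = [1, 3, 4, 5] / [2, 6]
  Insert 2 (step 7): P = [1, 2, 6, 8] / [3, 7] / [5];  Q = [1, 3, 4, 5] / [2, 6] / [7]
  Insert 4 (step 8): P = [1, 2, 4, 8] / [3, 6] / [5, 7];  Q = [1, 3, 4, 5] / [2, 6] / [7, 8]
Final shape: (4, 2, 2).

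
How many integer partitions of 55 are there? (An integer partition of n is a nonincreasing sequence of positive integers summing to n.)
p(55) = 451276

Compute p(n) via the recurrence p(n, m) = p(n, m−1) + p(n−m, m), where p(n, m) counts partitions of n with all parts ≤ m and p(n) = p(n, n). The base cases are p(0, m) = 1 and p(n, 0) = 0 for n > 0. Filling the table yields p(55) = 451276. (Euler's pentagonal recurrence is an alternative.)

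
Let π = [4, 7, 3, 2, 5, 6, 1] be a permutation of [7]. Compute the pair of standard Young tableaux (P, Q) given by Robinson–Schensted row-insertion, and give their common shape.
P = [1, 5, 6] / [2, 7] / [3] / [4];  Q = [1, 2, 6] / [3, 5] / [4] / [7];  common shape = (3, 2, 1, 1)

Row-insert the values π_1, π_2, … into P one at a time, bumping the leftmost entry strictly greater than the inserted value down to the next row. The recording tableau Q records, in position (i, j), the step at which that cell was added to P.
  Insert 4 (step 1): P = [4];  Q = [1]
  Insert 7 (step 2): P = [4, 7];  Q = [1, 2]
  Insert 3 (step 3): P = [3, 7] / [4];  Q = [1, 2] / [3]
  Insert 2 (step 4): P = [2, 7] / [3] / [4];  Q = [1, 2] / [3] / [4]
  Insert 5 (step 5): P = [2, 5] / [3, 7] / [4];  Q = [1, 2] / [3, 5] / [4]
  Insert 6 (step 6): P = [2, 5, 6] / [3, 7] / [4];  Q = [1, 2, 6] / [3, 5] / [4]
  Insert 1 (step 7): P = [1, 5, 6] / [2, 7] / [3] / [4];  Q = [1, 2, 6] / [3, 5] / [4] / [7]
Final shape: (3, 2, 1, 1).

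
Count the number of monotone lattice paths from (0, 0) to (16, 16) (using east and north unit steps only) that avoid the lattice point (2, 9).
Number of paths = 594684990

Total paths from (0, 0) to (16, 16): C(32, 16) = 601080390. Paths through (2, 9): (paths (0, 0) → (2, 9)) × (paths (2, 9) → (16, 16)) = C(11, 2) · C(21, 14) = 55 · 116280 = 6395400. Avoidance count = 601080390 − 6395400 = 594684990.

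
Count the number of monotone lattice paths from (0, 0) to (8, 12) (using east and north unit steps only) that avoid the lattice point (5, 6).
Number of paths = 87162

Total paths from (0, 0) to (8, 12): C(20, 8) = 125970. Paths through (5, 6): (paths (0, 0) → (5, 6)) × (paths (5, 6) → (8, 12)) = C(11, 5) · C(9, 3) = 462 · 84 = 38808. Avoidance count = 125970 − 38808 = 87162.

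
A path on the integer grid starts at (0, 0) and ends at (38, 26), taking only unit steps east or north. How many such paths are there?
Number of paths = 601557853127198688

A monotone lattice path from (0, 0) to (38, 26) consists of 38 east steps and 26 north steps in some order, so it is determined by which 38 of the 64 steps are east. The count is C(64, 38) = 601557853127198688.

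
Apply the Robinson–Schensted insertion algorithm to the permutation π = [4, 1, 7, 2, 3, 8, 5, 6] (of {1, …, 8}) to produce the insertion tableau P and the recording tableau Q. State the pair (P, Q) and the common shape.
P = [1, 2, 3, 5, 6] / [4, 7, 8];  Q = [1, 3, 5, 6, 8] / [2, 4, 7];  common shape = (5, 3)

Row-insert the values π_1, π_2, … into P one at a time, bumping the leftmost entry strictly greater than the inserted value down to the next row. The recording tableau Q records, in position (i, j), the step at which that cell was added to P.
  Insert 4 (step 1): P = [4];  Q = [1]
  Insert 1 (step 2): P = [1] / [4];  Q = [1] / [2]
  Insert 7 (step 3): P = [1, 7] / [4];  Q = [1, 3] / [2]
  Insert 2 (step 4): P = [1, 2] / [4, 7];  Q = [1, 3] / [2, 4]
  Insert 3 (step 5): P = [1, 2, 3] / [4, 7];  Q = [1, 3, 5] / [2, 4]
  Insert 8 (step 6): P = [1, 2, 3, 8] / [4, 7];  Q = [1, 3, 5, 6] / [2, 4]
  Insert 5 (step 7): P = [1, 2, 3, 5] / [4, 7, 8];  Q = [1, 3, 5, 6] / [2, 4, 7]
  Insert 6 (step 8): P = [1, 2, 3, 5, 6] / [4, 7, 8];  Q = [1, 3, 5, 6, 8] / [2, 4, 7]
Final shape: (5, 3).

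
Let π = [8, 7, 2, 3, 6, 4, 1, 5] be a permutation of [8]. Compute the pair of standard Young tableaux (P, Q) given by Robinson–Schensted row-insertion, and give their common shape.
P = [1, 3, 4, 5] / [2] / [6] / [7] / [8];  Q = [1, 4, 5, 8] / [2] / [3] / [6] / [7];  common shape = (4, 1, 1, 1, 1)

Row-insert the values π_1, π_2, … into P one at a time, bumping the leftmost entry strictly greater than the inserted value down to the next row. The recording tableau Q records, in position (i, j), the step at which that cell was added to P.
  Insert 8 (step 1): P = [8];  Q = [1]
  Insert 7 (step 2): P = [7] / [8];  Q = [1] / [2]
  Insert 2 (step 3): P = [2] / [7] / [8];  Q = [1] / [2] / [3]
  Insert 3 (step 4): P = [2, 3] / [7] / [8];  Q = [1, 4] / [2] / [3]
  Insert 6 (step 5): P = [2, 3, 6] / [7] / [8];  Q = [1, 4, 5] / [2] / [3]
  Insert 4 (step 6): P = [2, 3, 4] / [6] / [7] / [8];  Q = [1, 4, 5] / [2] / [3] / [6]
  Insert 1 (step 7): P = [1, 3, 4] / [2] / [6] / [7] / [8];  Q = [1, 4, 5] / [2] / [3] / [6] / [7]
  Insert 5 (step 8): P = [1, 3, 4, 5] / [2] / [6] / [7] / [8];  Q = [1, 4, 5, 8] / [2] / [3] / [6] / [7]
Final shape: (4, 1, 1, 1, 1).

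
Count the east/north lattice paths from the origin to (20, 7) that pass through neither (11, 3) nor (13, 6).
Number of paths = 439834

Inclusion–exclusion. Total paths: C(27, 20) = 888030. Through P₁: C(14, 11)·C(13, 9) = 260260. Through P₂: C(19, 13)·C(8, 7) = 217056. Since P₁ is strictly southwest of P₂, a monotone path through both must visit P₁ then P₂; paths through both = C(14, 11)·C(5, 2)·C(8, 7) = 29120. Avoid both = 888030 − 260260 − 217056 + 29120 = 439834.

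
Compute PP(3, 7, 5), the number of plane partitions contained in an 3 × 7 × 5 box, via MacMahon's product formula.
PP(3, 7, 5) = 16195608

Evaluate the triple product over i = 1..3, j = 1..7, k = 1..5. The factors are (2/1) · (3/2) · (4/3) · (5/4) · (6/5) · (3/2) · (4/3) · (5/4) · … (105 factors total). The numerators and denominators telescope so the product is an integer; carrying out the multiplication exactly gives PP(3, 7, 5) = 16195608.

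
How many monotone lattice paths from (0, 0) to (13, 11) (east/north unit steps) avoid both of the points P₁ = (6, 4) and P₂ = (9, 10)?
Number of paths = 1401734

Inclusion–exclusion. Total paths: C(24, 13) = 2496144. Through P₁: C(10, 6)·C(14, 7) = 720720. Through P₂: C(19, 9)·C(5, 4) = 461890. Since P₁ is strictly southwest of P₂, a monotone path through both must visit P₁ then P₂; paths through both = C(10, 6)·C(9, 3)·C(5, 4) = 88200. Avoid both = 2496144 − 720720 − 461890 + 88200 = 1401734.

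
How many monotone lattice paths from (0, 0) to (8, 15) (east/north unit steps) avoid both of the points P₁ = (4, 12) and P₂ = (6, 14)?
Number of paths = 343094

Inclusion–exclusion. Total paths: C(23, 8) = 490314. Through P₁: C(16, 4)·C(7, 4) = 63700. Through P₂: C(20, 6)·C(3, 2) = 116280. Since P₁ is strictly southwest of P₂, a monotone path through both must visit P₁ then P₂; paths through both = C(16, 4)·C(4, 2)·C(3, 2) = 32760. Avoid both = 490314 − 63700 − 116280 + 32760 = 343094.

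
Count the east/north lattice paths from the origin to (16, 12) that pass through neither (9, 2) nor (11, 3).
Number of paths = 28953717

Inclusion–exclusion. Total paths: C(28, 16) = 30421755. Through P₁: C(11, 9)·C(17, 7) = 1069640. Through P₂: C(14, 11)·C(14, 5) = 728728. Since P₁ is strictly southwest of P₂, a monotone path through both must visit P₁ then P₂; paths through both = C(11, 9)·C(3, 2)·C(14, 5) = 330330. Avoid both = 30421755 − 1069640 − 728728 + 330330 = 28953717.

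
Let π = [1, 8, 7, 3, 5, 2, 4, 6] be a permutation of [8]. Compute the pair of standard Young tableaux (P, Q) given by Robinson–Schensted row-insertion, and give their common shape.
P = [1, 2, 4, 6] / [3, 5] / [7] / [8];  Q = [1, 2, 5, 8] / [3, 7] / [4] / [6];  common shape = (4, 2, 1, 1)

Row-insert the values π_1, π_2, … into P one at a time, bumping the leftmost entry strictly greater than the inserted value down to the next row. The recording tableau Q records, in position (i, j), the step at which that cell was added to P.
  Insert 1 (step 1): P = [1];  Q = [1]
  Insert 8 (step 2): P = [1, 8];  Q = [1, 2]
  Insert 7 (step 3): P = [1, 7] / [8];  Q = [1, 2] / [3]
  Insert 3 (step 4): P = [1, 3] / [7] / [8];  Q = [1, 2] / [3] / [4]
  Insert 5 (step 5): P = [1, 3, 5] / [7] / [8];  Q = [1, 2, 5] / [3] / [4]
  Insert 2 (step 6): P = [1, 2, 5] / [3] / [7] / [8];  Q = [1, 2, 5] / [3] / [4] / [6]
  Insert 4 (step 7): P = [1, 2, 4] / [3, 5] / [7] / [8];  Q = [1, 2, 5] / [3, 7] / [4] / [6]
  Insert 6 (step 8): P = [1, 2, 4, 6] / [3, 5] / [7] / [8];  Q = [1, 2, 5, 8] / [3, 7] / [4] / [6]
Final shape: (4, 2, 1, 1).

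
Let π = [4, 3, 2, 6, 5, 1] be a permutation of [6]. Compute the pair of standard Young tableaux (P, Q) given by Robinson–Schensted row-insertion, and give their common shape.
P = [1, 5] / [2, 6] / [3] / [4];  Q = [1, 4] / [2, 5] / [3] / [6];  common shape = (2, 2, 1, 1)

Row-insert the values π_1, π_2, … into P one at a time, bumping the leftmost entry strictly greater than the inserted value down to the next row. The recording tableau Q records, in position (i, j), the step at which that cell was added to P.
  Insert 4 (step 1): P = [4];  Q = [1]
  Insert 3 (step 2): P = [3] / [4];  Q = [1] / [2]
  Insert 2 (step 3): P = [2] / [3] / [4];  Q = [1] / [2] / [3]
  Insert 6 (step 4): P = [2, 6] / [3] / [4];  Q = [1, 4] / [2] / [3]
  Insert 5 (step 5): P = [2, 5] / [3, 6] / [4];  Q = [1, 4] / [2, 5] / [3]
  Insert 1 (step 6): P = [1, 5] / [2, 6] / [3] / [4];  Q = [1, 4] / [2, 5] / [3] / [6]
Final shape: (2, 2, 1, 1).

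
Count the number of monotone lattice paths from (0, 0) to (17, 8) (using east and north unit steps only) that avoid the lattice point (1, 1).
Number of paths = 591261

Total paths from (0, 0) to (17, 8): C(25, 17) = 1081575. Paths through (1, 1): (paths (0, 0) → (1, 1)) × (paths (1, 1) → (17, 8)) = C(2, 1) · C(23, 16) = 2 · 245157 = 490314. Avoidance count = 1081575 − 490314 = 591261.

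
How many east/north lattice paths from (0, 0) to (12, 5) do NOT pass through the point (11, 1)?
Number of paths = 6128

Total paths from (0, 0) to (12, 5): C(17, 12) = 6188. Paths through (11, 1): (paths (0, 0) → (11, 1)) × (paths (11, 1) → (12, 5)) = C(12, 11) · C(5, 1) = 12 · 5 = 60. Avoidance count = 6188 − 60 = 6128.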